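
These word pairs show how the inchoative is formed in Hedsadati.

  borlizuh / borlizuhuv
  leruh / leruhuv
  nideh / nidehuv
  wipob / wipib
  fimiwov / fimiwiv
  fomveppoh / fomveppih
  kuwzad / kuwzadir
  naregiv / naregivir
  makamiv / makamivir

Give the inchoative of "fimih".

fimihir

borlizuh and fomveppoh both end in -h yet inflect differently (borlizuhuv, fomveppih), so the final letter is not what conditions the rule; the last vowel is.
"fimih" has last vowel 'i'. The stems whose last vowel is 'i' (naregiv → naregivir, makamiv → makamivir) add -ir.
The other patterns: stems whose last vowel is 'e' or 'u' add -uv; stems whose last vowel is 'o' change the last vowel to 'i'.
So fimih → fimihir.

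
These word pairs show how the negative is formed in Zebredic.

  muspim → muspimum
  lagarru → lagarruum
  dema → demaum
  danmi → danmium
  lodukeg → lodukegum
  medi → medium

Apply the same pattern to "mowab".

Every pair shown (muspim → muspimum, lagarru → lagarruum, dema → demaum, …) follows the same rule: add -um.
So mowab → mowabum.

mowabum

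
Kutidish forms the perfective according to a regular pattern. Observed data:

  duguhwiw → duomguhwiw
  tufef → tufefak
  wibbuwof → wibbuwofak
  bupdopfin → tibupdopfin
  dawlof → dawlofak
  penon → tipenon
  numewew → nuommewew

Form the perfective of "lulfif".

lulfifak

bupdopfin and duguhwiw both have last vowel 'i' yet inflect differently (tibupdopfin, duomguhwiw), so the last vowel is not what conditions the rule; the final letter is.
"lulfif" ends in -f. The stems ending in -f (tufef → tufefak, wibbuwof → wibbuwofak, dawlof → dawlofak) add -ak.
So lulfif → lulfifak.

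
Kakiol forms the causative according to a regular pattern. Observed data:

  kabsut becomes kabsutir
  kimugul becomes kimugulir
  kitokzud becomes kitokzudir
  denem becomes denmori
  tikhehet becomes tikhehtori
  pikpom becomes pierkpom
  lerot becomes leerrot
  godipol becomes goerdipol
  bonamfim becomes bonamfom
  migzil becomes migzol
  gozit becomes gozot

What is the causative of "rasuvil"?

rasuvol

"rasuvil" has last vowel 'i'. The stems whose last vowel is 'i' (bonamfim → bonamfom, migzil → migzol, gozit → gozot) change the last vowel to 'o'.
So rasuvil → rasuvol.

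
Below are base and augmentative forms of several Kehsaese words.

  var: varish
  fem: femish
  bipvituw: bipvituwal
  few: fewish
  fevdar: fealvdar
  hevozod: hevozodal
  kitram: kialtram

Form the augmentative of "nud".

nudish

fem and kitram both end in -m yet inflect differently (femish, kialtram), so the final letter is not what conditions the rule; the number of vowels is.
"nud" has 1 vowel. The stems with 1 vowel (few → fewish, var → varish, fem → femish) add -ish.
So nud → nudish.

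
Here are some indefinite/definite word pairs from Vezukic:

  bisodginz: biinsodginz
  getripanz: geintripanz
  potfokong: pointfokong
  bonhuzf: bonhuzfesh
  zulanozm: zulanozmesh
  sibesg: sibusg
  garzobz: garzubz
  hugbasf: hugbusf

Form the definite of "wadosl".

potfokong and sibesg both end in -g yet inflect differently (pointfokong, sibusg), so the final letter is not what conditions the rule; the second-to-last letter is.
"wadosl" has second-to-last letter 's'. The stems whose second-to-last letter is 's' (sibesg → sibusg, hugbasf → hugbusf) change the last vowel to 'u'.
The other patterns: stems whose second-to-last letter is 'n' insert -in- after the first vowel; stems whose second-to-last letter is 'z' add -esh.
So wadosl → wadusl.

wadusl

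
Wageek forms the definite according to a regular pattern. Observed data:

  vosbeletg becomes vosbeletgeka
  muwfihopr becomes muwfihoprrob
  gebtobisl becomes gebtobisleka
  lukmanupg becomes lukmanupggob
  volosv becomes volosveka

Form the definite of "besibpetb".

"besibpetb" has second-to-last letter 't'. The one such stem in the data (vosbeletg → vosbeletgeka) adds -eka, so the same rule applies.
So besibpetb → besibpetbeka.

besibpetbeka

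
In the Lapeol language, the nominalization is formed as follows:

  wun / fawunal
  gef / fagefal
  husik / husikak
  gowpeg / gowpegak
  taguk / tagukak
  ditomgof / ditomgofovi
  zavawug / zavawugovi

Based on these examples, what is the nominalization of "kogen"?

"kogen" has 2 vowels. The stems with 2 vowels (husik → husikak, gowpeg → gowpegak, taguk → tagukak) add -ak.
So kogen → kogenak.

kogenak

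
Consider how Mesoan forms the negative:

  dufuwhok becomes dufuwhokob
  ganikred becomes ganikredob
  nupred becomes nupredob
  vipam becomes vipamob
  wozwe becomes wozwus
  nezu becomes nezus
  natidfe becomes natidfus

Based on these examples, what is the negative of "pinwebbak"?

"pinwebbak" ends in a consonant. The stems ending in a consonant (dufuwhok → dufuwhokob, ganikred → ganikredob, vipam → vipamob) add -ob.
The other pattern: stems ending in a vowel drop the final letter and add -us.
So pinwebbak → pinwebbakob.

pinwebbakob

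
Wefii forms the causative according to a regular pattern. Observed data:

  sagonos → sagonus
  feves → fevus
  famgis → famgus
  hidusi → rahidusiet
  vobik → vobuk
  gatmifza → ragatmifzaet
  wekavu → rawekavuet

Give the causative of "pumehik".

hidusi and vobik both have last vowel 'i' yet inflect differently (rahidusiet, vobuk), so the last vowel is not what conditions the rule; whether the stem ends in a vowel or a consonant is.
"pumehik" ends in a consonant. The stems ending in a consonant (sagonos → sagonus, vobik → vobuk, feves → fevus) change the last vowel to 'u'.
The other pattern: stems ending in a vowel add ra- … -et around the stem.
So pumehik → pumehuk.

pumehuk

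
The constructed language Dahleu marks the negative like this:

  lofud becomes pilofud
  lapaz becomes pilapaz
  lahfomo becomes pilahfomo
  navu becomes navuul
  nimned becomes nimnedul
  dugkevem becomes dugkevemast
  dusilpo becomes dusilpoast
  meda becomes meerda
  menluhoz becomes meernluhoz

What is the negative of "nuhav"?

nuhavul

"nuhav" begins with n-. The stems beginning with n- (navu → navuul, nimned → nimnedul) add -ul.
The other patterns: stems beginning with l- add the prefix pi-; stems beginning with d- add -ast; stems beginning with m- insert -er- after the first vowel.
So nuhav → nuhavul.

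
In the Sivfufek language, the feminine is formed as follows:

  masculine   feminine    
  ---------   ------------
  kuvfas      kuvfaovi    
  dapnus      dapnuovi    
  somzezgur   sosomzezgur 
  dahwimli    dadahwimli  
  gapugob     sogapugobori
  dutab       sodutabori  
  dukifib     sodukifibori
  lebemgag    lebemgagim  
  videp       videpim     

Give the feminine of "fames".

"fames" ends in -s. The stems ending in -s (kuvfas → kuvfaovi, dapnus → dapnuovi) drop the final letter and add -ovi.
So fames → fameovi.

fameovi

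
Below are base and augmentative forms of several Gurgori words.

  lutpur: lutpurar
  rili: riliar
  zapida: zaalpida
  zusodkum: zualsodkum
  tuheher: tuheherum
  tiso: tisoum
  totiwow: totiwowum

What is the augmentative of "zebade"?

lutpur and tuheher both end in -r yet inflect differently (lutpurar, tuheherum), so the final letter is not what conditions the rule; the first letter is.
"zebade" begins with z-. The stems beginning with z- (zapida → zaalpida, zusodkum → zualsodkum) insert -al- after the first vowel.
The other patterns: stems beginning with l- or r- add -ar; stems beginning with t- add -um.
So zebade → zealbade.

zealbade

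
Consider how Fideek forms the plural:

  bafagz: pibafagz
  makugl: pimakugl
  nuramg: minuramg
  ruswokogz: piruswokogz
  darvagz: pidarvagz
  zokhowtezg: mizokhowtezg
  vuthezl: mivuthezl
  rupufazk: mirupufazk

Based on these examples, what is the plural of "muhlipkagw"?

makugl and vuthezl both end in -l yet inflect differently (pimakugl, mivuthezl), so the final letter is not what conditions the rule; the second-to-last letter is.
"muhlipkagw" has second-to-last letter 'g'. The stems whose second-to-last letter is 'g' (darvagz → pidarvagz, bafagz → pibafagz, makugl → pimakugl) add the prefix pi-.
The other pattern: stems whose second-to-last letter is 'm' or 'z' add the prefix mi-.
So muhlipkagw → pimuhlipkagw.

pimuhlipkagw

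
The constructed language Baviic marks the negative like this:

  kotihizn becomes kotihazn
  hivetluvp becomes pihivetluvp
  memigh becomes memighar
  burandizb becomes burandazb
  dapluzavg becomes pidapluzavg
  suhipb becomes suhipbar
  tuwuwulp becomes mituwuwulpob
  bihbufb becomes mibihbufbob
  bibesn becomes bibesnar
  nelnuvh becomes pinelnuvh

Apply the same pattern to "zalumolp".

bihbufb and burandizb both end in -b yet inflect differently (mibihbufbob, burandazb), so the final letter is not what conditions the rule; the second-to-last letter is.
"zalumolp" has second-to-last letter 'l'. The one such stem in the data (tuwuwulp → mituwuwulpob) adds mi- … -ob around the stem, so the same rule applies.
The other patterns: stems whose second-to-last letter is 'z' change the last vowel to 'a'; stems whose second-to-last letter is 'v' add the prefix pi-; stems whose second-to-last letter is 'g', 'p' or 's' add -ar.
So zalumolp → mizalumolpob.

mizalumolpob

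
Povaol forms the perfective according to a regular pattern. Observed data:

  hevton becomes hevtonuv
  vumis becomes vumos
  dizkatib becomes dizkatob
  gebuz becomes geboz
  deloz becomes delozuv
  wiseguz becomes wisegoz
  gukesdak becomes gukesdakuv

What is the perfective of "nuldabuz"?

gebuz and deloz both end in -z yet inflect differently (geboz, delozuv), so the final letter is not what conditions the rule; the last vowel is.
"nuldabuz" has last vowel 'u'. The stems whose last vowel is 'u' (gebuz → geboz, wiseguz → wisegoz) change the last vowel to 'o'.
So nuldabuz → nuldaboz.

nuldaboz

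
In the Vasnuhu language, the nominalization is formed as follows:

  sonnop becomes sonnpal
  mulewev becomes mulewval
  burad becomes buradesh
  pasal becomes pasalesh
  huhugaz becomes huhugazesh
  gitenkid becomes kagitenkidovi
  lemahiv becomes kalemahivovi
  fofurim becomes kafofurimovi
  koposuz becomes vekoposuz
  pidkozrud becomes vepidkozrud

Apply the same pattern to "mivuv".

"mivuv" has last vowel 'u'. The stems whose last vowel is 'u' (koposuz → vekoposuz, pidkozrud → vepidkozrud) add the prefix ve-.
The other patterns: stems whose last vowel is 'e' or 'o' delete the last vowel and add -al; stems whose last vowel is 'a' add -esh; stems whose last vowel is 'i' add ka- … -ovi around the stem.
So mivuv → vemivuv.

vemivuv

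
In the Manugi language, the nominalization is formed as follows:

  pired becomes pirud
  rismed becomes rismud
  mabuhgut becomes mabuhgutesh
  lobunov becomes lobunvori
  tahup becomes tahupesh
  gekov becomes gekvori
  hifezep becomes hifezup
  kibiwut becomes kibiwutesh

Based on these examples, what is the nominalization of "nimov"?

nimvori

hifezep and tahup both end in -p yet inflect differently (hifezup, tahupesh), so the final letter is not what conditions the rule; the last vowel is.
"nimov" has last vowel 'o'. The stems whose last vowel is 'o' (gekov → gekvori, lobunov → lobunvori) delete the last vowel and add -ori.
The other patterns: stems whose last vowel is 'e' change the last vowel to 'u'; stems whose last vowel is 'u' add -esh.
So nimov → nimvori.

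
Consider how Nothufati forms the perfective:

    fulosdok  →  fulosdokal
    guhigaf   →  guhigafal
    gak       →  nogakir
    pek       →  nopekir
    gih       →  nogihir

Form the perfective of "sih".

fulosdok and gak both end in -k yet inflect differently (fulosdokal, nogakir), so the final letter is not what conditions the rule; the number of vowels is.
"sih" has 1 vowel. The stems with 1 vowel (gak → nogakir, pek → nopekir, gih → nogihir) add no- … -ir around the stem.
The other pattern: stems with 3 vowels add -al.
So sih → nosihir.

nosihir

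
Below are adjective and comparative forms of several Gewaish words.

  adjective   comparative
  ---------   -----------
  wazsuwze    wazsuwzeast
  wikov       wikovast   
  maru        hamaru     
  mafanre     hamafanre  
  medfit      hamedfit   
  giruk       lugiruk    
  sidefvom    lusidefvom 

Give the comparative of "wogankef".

wazsuwze and mafanre both end in -e yet inflect differently (wazsuwzeast, hamafanre), so the final letter is not what conditions the rule; the first letter is.
"wogankef" begins with w-. The stems beginning with w- (wazsuwze → wazsuwzeast, wikov → wikovast) add -ast.
The other patterns: stems beginning with m- add the prefix ha-; stems beginning with g- or s- add the prefix lu-.
So wogankef → wogankefast.

wogankefast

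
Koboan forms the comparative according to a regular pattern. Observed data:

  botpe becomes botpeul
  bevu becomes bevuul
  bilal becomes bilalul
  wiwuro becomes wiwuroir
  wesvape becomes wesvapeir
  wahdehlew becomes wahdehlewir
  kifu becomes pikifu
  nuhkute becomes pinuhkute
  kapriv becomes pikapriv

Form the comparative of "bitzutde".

"bitzutde" begins with b-. The stems beginning with b- (botpe → botpeul, bevu → bevuul, bilal → bilalul) add -ul.
The other patterns: stems beginning with w- add -ir; stems beginning with k- or n- add the prefix pi-.
So bitzutde → bitzutdeul.

bitzutdeul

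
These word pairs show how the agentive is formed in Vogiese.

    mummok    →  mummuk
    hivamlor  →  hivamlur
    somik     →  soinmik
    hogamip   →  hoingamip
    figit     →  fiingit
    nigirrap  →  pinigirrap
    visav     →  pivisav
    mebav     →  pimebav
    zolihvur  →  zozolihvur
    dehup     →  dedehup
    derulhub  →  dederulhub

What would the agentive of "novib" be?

"novib" has last vowel 'i'. The stems whose last vowel is 'i' (somik → soinmik, hogamip → hoingamip, figit → fiingit) insert -in- after the first vowel.
So novib → noinvib.

noinvib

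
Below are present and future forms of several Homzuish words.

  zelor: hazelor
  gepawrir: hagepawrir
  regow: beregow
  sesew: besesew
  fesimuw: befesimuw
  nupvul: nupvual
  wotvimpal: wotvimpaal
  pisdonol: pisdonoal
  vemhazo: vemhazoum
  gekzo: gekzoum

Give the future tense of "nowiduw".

benowiduw

zelor and regow both have last vowel 'o' yet inflect differently (hazelor, beregow), so the last vowel is not what conditions the rule; the final letter is.
"nowiduw" ends in -w. The stems ending in -w (regow → beregow, sesew → besesew, fesimuw → befesimuw) add the prefix be-.
So nowiduw → benowiduw.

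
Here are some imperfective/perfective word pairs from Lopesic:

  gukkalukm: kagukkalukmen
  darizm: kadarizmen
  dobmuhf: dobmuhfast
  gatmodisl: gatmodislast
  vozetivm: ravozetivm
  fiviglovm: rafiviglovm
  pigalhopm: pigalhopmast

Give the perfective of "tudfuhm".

gukkalukm and fiviglovm both end in -m yet inflect differently (kagukkalukmen, rafiviglovm), so the final letter is not what conditions the rule; the second-to-last letter is.
"tudfuhm" has second-to-last letter 'h'. The one such stem in the data (dobmuhf → dobmuhfast) adds -ast, so the same rule applies.
The other patterns: stems whose second-to-last letter is 'k' or 'z' add ka- … -en around the stem; stems whose second-to-last letter is 'v' add the prefix ra-.
So tudfuhm → tudfuhmast.

tudfuhmast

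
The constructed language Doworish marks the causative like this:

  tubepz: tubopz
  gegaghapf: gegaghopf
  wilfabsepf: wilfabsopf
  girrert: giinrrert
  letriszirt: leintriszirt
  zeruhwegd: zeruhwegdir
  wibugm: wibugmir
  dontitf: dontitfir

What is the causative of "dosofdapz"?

dosofdopz

gegaghapf and dontitf both end in -f yet inflect differently (gegaghopf, dontitfir), so the final letter is not what conditions the rule; the second-to-last letter is.
"dosofdapz" has second-to-last letter 'p'. The stems whose second-to-last letter is 'p' (tubepz → tubopz, gegaghapf → gegaghopf, wilfabsepf → wilfabsopf) change the last vowel to 'o'.
The other patterns: stems whose second-to-last letter is 'r' insert -in- after the first vowel; stems whose second-to-last letter is 'g' or 't' add -ir.
So dosofdapz → dosofdopz.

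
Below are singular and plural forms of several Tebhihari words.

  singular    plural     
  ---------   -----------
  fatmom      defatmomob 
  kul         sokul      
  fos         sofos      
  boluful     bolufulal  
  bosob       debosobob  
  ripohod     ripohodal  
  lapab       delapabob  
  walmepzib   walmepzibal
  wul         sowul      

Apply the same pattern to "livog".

delivogob

bosob and walmepzib both end in -b yet inflect differently (debosobob, walmepzibal), so the final letter is not what conditions the rule; the number of vowels is.
"livog" has 2 vowels. The stems with 2 vowels (fatmom → defatmomob, bosob → debosobob, lapab → delapabob) add de- … -ob around the stem.
The other patterns: stems with 1 vowel add the prefix so-; stems with 3 vowels add -al.
So livog → delivogob.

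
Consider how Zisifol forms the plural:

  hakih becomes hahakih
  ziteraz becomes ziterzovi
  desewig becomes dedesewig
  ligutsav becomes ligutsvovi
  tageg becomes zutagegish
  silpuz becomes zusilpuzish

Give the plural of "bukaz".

"bukaz" has last vowel 'a'. The stems whose last vowel is 'a' (ligutsav → ligutsvovi, ziteraz → ziterzovi) delete the last vowel and add -ovi.
The other patterns: stems whose last vowel is 'e' or 'u' add zu- … -ish around the stem; stems whose last vowel is 'i' repeat the first consonant+vowel as a prefix.
So bukaz → bukzovi.

bukzovi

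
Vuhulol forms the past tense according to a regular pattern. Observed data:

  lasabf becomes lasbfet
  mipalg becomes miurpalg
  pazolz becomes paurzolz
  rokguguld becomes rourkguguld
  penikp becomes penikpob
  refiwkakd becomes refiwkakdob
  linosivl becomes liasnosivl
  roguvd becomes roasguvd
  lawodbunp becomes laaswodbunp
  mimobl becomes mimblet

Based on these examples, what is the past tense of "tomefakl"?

rokguguld and refiwkakd both end in -d yet inflect differently (rourkguguld, refiwkakdob), so the final letter is not what conditions the rule; the second-to-last letter is.
"tomefakl" has second-to-last letter 'k'. The stems whose second-to-last letter is 'k' (penikp → penikpob, refiwkakd → refiwkakdob) add -ob.
The other patterns: stems whose second-to-last letter is 'b' delete the last vowel and add -et; stems whose second-to-last letter is 'l' insert -ur- after the first vowel; stems whose second-to-last letter is 'n' or 'v' insert -as- after the first vowel.
So tomefakl → tomefaklob.

tomefaklob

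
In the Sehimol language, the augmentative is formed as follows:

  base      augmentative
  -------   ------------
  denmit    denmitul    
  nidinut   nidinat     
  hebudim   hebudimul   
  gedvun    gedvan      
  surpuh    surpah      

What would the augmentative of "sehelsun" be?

nidinut and denmit both end in -t yet inflect differently (nidinat, denmitul), so the final letter is not what conditions the rule; the last vowel is.
"sehelsun" has last vowel 'u'. The stems whose last vowel is 'u' (surpuh → surpah, gedvun → gedvan, nidinut → nidinat) change the last vowel to 'a'.
So sehelsun → sehelsan.

sehelsan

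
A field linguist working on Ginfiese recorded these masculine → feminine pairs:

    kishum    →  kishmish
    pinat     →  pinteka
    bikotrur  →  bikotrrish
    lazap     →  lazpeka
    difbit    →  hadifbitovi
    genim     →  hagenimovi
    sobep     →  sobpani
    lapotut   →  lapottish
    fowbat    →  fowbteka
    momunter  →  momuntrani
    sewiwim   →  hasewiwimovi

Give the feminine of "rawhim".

harawhimovi

difbit and pinat both end in -t yet inflect differently (hadifbitovi, pinteka), so the final letter is not what conditions the rule; the last vowel is.
"rawhim" has last vowel 'i'. The stems whose last vowel is 'i' (difbit → hadifbitovi, sewiwim → hasewiwimovi, genim → hagenimovi) add ha- … -ovi around the stem.
So rawhim → harawhimovi.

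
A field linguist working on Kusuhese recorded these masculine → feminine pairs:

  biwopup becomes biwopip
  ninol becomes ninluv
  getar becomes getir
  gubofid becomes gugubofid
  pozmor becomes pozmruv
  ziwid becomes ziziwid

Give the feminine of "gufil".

gugufil

pozmor and getar both end in -r yet inflect differently (pozmruv, getir), so the final letter is not what conditions the rule; the last vowel is.
"gufil" has last vowel 'i'. The stems whose last vowel is 'i' (ziwid → ziziwid, gubofid → gugubofid) repeat the first consonant+vowel as a prefix.
The other patterns: stems whose last vowel is 'o' delete the last vowel and add -uv; stems whose last vowel is 'a' or 'u' change the last vowel to 'i'.
So gufil → gugufil.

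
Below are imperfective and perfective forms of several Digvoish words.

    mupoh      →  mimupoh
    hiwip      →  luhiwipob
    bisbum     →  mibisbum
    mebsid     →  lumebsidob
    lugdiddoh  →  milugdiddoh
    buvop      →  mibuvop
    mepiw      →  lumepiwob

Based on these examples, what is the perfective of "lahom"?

hiwip and buvop both end in -p yet inflect differently (luhiwipob, mibuvop), so the final letter is not what conditions the rule; the last vowel is.
"lahom" has last vowel 'o'. The stems whose last vowel is 'o' (mupoh → mimupoh, lugdiddoh → milugdiddoh, buvop → mibuvop) add the prefix mi-.
So lahom → milahom.

milahom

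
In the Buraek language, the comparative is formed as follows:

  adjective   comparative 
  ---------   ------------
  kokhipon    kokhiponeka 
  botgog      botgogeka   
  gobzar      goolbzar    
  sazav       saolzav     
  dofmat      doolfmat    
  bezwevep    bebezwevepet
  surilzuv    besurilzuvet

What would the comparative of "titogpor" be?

titogporeka

sazav and surilzuv both end in -v yet inflect differently (saolzav, besurilzuvet), so the final letter is not what conditions the rule; the last vowel is.
"titogpor" has last vowel 'o'. The stems whose last vowel is 'o' (kokhipon → kokhiponeka, botgog → botgogeka) add -eka.
So titogpor → titogporeka.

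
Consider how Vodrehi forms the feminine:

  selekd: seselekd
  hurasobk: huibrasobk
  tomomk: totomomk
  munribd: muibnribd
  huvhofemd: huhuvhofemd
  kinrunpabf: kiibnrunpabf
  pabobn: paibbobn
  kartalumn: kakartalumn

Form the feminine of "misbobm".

munribd and huvhofemd both end in -d yet inflect differently (muibnribd, huhuvhofemd), so the final letter is not what conditions the rule; the second-to-last letter is.
"misbobm" has second-to-last letter 'b'. The stems whose second-to-last letter is 'b' (pabobn → paibbobn, hurasobk → huibrasobk, munribd → muibnribd) insert -ib- after the first vowel.
So misbobm → miibsbobm.

miibsbobm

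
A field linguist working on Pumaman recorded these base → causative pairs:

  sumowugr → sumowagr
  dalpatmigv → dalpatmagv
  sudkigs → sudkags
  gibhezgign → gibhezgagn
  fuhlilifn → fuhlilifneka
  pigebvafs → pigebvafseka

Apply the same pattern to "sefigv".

sefagv

gibhezgign and fuhlilifn both end in -n yet inflect differently (gibhezgagn, fuhlilifneka), so the final letter is not what conditions the rule; the second-to-last letter is.
"sefigv" has second-to-last letter 'g'. The stems whose second-to-last letter is 'g' (sumowugr → sumowagr, dalpatmigv → dalpatmagv, sudkigs → sudkags) change the last vowel to 'a'.
So sefigv → sefagv.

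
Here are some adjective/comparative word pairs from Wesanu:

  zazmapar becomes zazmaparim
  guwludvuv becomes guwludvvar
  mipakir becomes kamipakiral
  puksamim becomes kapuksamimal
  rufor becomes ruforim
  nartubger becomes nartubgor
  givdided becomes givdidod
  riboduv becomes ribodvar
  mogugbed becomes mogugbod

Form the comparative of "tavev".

nartubger and mipakir both end in -r yet inflect differently (nartubgor, kamipakiral), so the final letter is not what conditions the rule; the last vowel is.
"tavev" has last vowel 'e'. The stems whose last vowel is 'e' (nartubger → nartubgor, mogugbed → mogugbod, givdided → givdidod) change the last vowel to 'o'.
So tavev → tavov.

tavov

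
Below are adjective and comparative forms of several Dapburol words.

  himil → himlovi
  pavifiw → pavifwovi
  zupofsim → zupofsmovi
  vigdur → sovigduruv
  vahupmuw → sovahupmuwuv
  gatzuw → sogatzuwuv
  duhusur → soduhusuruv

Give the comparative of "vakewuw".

pavifiw and vahupmuw both end in -w yet inflect differently (pavifwovi, sovahupmuwuv), so the final letter is not what conditions the rule; the last vowel is.
"vakewuw" has last vowel 'u'. The stems whose last vowel is 'u' (vigdur → sovigduruv, vahupmuw → sovahupmuwuv, gatzuw → sogatzuwuv) add so- … -uv around the stem.
So vakewuw → sovakewuwuv.

sovakewuwuv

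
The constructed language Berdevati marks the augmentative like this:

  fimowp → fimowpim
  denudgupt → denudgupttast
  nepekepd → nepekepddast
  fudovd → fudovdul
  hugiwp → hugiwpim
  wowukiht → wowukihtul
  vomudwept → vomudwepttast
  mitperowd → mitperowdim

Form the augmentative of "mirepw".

mitperowd and nepekepd both end in -d yet inflect differently (mitperowdim, nepekepddast), so the final letter is not what conditions the rule; the second-to-last letter is.
"mirepw" has second-to-last letter 'p'. The stems whose second-to-last letter is 'p' (vomudwept → vomudwepttast, nepekepd → nepekepddast, denudgupt → denudgupttast) double the final consonant and add -ast.
The other patterns: stems whose second-to-last letter is 'w' add -im; stems whose second-to-last letter is 'h' or 'v' add -ul.
So mirepw → mirepwwast.

mirepwwast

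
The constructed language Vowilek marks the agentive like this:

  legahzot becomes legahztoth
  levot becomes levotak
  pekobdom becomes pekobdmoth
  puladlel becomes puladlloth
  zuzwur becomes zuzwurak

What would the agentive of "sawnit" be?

levot and legahzot both end in -t yet inflect differently (levotak, legahztoth), so the final letter is not what conditions the rule; the number of vowels is.
"sawnit" has 2 vowels. The stems with 2 vowels (levot → levotak, zuzwur → zuzwurak) add -ak.
So sawnit → sawnitak.

sawnitak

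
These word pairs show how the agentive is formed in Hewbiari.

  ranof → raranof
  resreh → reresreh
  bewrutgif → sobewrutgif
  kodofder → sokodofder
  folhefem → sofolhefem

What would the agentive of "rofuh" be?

ranof and bewrutgif both end in -f yet inflect differently (raranof, sobewrutgif), so the final letter is not what conditions the rule; the number of vowels is.
"rofuh" has 2 vowels. The stems with 2 vowels (ranof → raranof, resreh → reresreh) repeat the first consonant+vowel as a prefix.
So rofuh → rorofuh.

rorofuh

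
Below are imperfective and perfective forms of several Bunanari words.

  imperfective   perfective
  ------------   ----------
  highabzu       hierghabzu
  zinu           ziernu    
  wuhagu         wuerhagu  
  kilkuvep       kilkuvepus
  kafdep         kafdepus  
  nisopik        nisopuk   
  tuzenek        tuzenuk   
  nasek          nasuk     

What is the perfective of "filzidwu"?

fierlzidwu

kilkuvep and tuzenek both have last vowel 'e' yet inflect differently (kilkuvepus, tuzenuk), so the last vowel is not what conditions the rule; the final letter is.
"filzidwu" ends in -u. The stems ending in -u (highabzu → hierghabzu, zinu → ziernu, wuhagu → wuerhagu) insert -er- after the first vowel.
The other patterns: stems ending in -p add -us; stems ending in -k change the last vowel to 'u'.
So filzidwu → fierlzidwu.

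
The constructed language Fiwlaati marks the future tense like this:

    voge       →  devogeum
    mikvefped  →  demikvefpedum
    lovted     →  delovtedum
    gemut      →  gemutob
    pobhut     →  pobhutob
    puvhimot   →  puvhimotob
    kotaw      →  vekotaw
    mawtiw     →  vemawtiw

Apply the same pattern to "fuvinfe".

mikvefped and mawtiw both begin with m- yet inflect differently (demikvefpedum, vemawtiw), so the first letter is not what conditions the rule; the final letter is.
"fuvinfe" ends in -e. The one such stem in the data (voge → devogeum) adds de- … -um around the stem, so the same rule applies.
The other patterns: stems ending in -t add -ob; stems ending in -w add the prefix ve-.
So fuvinfe → defuvinfeum.

defuvinfeum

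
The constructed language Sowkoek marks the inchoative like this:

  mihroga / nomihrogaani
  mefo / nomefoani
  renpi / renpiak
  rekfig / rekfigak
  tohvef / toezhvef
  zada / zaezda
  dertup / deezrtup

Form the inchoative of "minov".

nominovani

"minov" begins with m-. The stems beginning with m- (mihroga → nomihrogaani, mefo → nomefoani) add no- … -ani around the stem.
The other patterns: stems beginning with r- add -ak; stems beginning with d-, t- or z- insert -ez- after the first vowel.
So minov → nominovani.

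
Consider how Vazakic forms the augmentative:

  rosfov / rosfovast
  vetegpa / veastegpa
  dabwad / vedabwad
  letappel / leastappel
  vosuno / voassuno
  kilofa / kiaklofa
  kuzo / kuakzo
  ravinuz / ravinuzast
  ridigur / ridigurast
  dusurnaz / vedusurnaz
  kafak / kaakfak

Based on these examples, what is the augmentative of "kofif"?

koakfif

ravinuz and dusurnaz both end in -z yet inflect differently (ravinuzast, vedusurnaz), so the final letter is not what conditions the rule; the first letter is.
"kofif" begins with k-. The stems beginning with k- (kafak → kaakfak, kuzo → kuakzo, kilofa → kiaklofa) insert -ak- after the first vowel.
So kofif → koakfif.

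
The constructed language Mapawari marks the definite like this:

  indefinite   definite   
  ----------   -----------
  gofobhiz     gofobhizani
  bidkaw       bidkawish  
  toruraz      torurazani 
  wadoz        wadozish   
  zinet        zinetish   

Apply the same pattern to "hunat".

gofobhiz and wadoz both end in -z yet inflect differently (gofobhizani, wadozish), so the final letter is not what conditions the rule; the number of vowels is.
"hunat" has 2 vowels. The stems with 2 vowels (wadoz → wadozish, bidkaw → bidkawish, zinet → zinetish) add -ish.
So hunat → hunatish.

hunatish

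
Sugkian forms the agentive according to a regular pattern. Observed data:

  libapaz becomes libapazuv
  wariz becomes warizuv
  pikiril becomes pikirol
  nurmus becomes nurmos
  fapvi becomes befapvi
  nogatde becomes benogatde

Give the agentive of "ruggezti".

beruggezti

"ruggezti" ends in -i. The one such stem in the data (fapvi → befapvi) adds the prefix be-, so the same rule applies.
The other patterns: stems ending in -z add -uv; stems ending in -l or -s change the last vowel to 'o'.
So ruggezti → beruggezti.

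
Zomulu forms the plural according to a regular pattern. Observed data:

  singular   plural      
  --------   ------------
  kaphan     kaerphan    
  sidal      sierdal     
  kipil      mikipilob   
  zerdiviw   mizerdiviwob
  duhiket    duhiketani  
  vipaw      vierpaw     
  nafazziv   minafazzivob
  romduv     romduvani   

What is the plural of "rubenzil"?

"rubenzil" has last vowel 'i'. The stems whose last vowel is 'i' (kipil → mikipilob, nafazziv → minafazzivob, zerdiviw → mizerdiviwob) add mi- … -ob around the stem.
So rubenzil → mirubenzilob.

mirubenzilob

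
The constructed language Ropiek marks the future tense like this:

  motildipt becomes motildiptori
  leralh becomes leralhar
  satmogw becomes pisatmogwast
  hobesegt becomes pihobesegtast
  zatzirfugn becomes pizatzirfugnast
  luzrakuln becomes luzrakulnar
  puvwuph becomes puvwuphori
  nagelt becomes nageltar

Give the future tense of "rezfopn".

rezfopnori

zatzirfugn and luzrakuln both end in -n yet inflect differently (pizatzirfugnast, luzrakulnar), so the final letter is not what conditions the rule; the second-to-last letter is.
"rezfopn" has second-to-last letter 'p'. The stems whose second-to-last letter is 'p' (puvwuph → puvwuphori, motildipt → motildiptori) add -ori.
So rezfopn → rezfopnori.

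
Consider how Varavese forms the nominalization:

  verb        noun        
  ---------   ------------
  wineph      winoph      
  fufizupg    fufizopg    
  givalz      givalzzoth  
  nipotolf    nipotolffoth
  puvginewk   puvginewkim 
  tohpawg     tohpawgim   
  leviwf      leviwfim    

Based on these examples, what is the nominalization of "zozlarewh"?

zozlarewhim

fufizupg and tohpawg both end in -g yet inflect differently (fufizopg, tohpawgim), so the final letter is not what conditions the rule; the second-to-last letter is.
"zozlarewh" has second-to-last letter 'w'. The stems whose second-to-last letter is 'w' (puvginewk → puvginewkim, tohpawg → tohpawgim, leviwf → leviwfim) add -im.
So zozlarewh → zozlarewhim.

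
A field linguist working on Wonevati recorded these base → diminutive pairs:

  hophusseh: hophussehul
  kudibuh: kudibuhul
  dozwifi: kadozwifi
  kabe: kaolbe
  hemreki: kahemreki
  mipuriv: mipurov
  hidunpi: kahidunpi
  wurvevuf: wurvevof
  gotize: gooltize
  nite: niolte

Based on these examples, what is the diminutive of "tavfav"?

tavfov

hophusseh and kabe both have last vowel 'e' yet inflect differently (hophussehul, kaolbe), so the last vowel is not what conditions the rule; the final letter is.
"tavfav" ends in -v. The one such stem in the data (mipuriv → mipurov) changes the last vowel to 'o' (as does wurvevuf), so the same rule applies.
The other patterns: stems ending in -h add -ul; stems ending in -i add the prefix ka-; stems ending in -e insert -ol- after the first vowel.
So tavfav → tavfov.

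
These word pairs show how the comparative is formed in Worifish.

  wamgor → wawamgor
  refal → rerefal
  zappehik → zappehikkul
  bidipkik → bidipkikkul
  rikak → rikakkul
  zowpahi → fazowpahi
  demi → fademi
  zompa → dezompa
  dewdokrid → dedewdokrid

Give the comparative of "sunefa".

desunefa

refal and rikak both have last vowel 'a' yet inflect differently (rerefal, rikakkul), so the last vowel is not what conditions the rule; the final letter is.
"sunefa" ends in -a. The one such stem in the data (zompa → dezompa) adds the prefix de-, so the same rule applies.
So sunefa → desunefa.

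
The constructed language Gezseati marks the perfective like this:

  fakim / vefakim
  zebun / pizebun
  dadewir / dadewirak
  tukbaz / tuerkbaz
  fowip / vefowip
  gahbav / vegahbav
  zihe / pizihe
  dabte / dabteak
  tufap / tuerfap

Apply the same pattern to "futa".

vefuta

zihe and dabte both end in -e yet inflect differently (pizihe, dabteak), so the final letter is not what conditions the rule; the first letter is.
"futa" begins with f-. The stems beginning with f- (fakim → vefakim, fowip → vefowip) add the prefix ve-.
So futa → vefuta.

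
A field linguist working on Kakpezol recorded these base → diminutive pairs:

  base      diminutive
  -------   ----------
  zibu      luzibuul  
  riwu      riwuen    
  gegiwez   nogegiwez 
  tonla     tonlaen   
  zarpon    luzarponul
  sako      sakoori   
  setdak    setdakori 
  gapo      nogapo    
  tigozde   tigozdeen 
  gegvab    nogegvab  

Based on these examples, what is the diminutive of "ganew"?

sako and gapo both end in -o yet inflect differently (sakoori, nogapo), so the final letter is not what conditions the rule; the first letter is.
"ganew" begins with g-. The stems beginning with g- (gapo → nogapo, gegvab → nogegvab, gegiwez → nogegiwez) add the prefix no-.
So ganew → noganew.

noganew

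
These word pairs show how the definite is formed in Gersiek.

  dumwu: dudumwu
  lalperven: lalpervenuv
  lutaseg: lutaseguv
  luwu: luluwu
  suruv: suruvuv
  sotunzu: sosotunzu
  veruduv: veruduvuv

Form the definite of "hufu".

huhufu

dumwu and veruduv both have last vowel 'u' yet inflect differently (dudumwu, veruduvuv), so the last vowel is not what conditions the rule; the final letter is.
"hufu" ends in -u. The stems ending in -u (dumwu → dudumwu, sotunzu → sosotunzu, luwu → luluwu) repeat the first consonant+vowel as a prefix.
So hufu → huhufu.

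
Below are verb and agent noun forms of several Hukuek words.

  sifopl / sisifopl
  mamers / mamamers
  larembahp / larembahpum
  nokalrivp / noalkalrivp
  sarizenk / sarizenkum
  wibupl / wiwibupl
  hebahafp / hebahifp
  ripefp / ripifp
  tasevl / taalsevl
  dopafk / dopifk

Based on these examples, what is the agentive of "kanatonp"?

"kanatonp" has second-to-last letter 'n'. The one such stem in the data (sarizenk → sarizenkum) adds -um, so the same rule applies.
So kanatonp → kanatonpum.

kanatonpum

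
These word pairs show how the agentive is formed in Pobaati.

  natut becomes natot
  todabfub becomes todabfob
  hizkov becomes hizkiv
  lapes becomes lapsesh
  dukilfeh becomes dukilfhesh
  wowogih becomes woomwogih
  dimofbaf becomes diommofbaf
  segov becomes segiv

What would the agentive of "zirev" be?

"zirev" has last vowel 'e'. The stems whose last vowel is 'e' (lapes → lapsesh, dukilfeh → dukilfhesh) delete the last vowel and add -esh.
So zirev → zirvesh.

zirvesh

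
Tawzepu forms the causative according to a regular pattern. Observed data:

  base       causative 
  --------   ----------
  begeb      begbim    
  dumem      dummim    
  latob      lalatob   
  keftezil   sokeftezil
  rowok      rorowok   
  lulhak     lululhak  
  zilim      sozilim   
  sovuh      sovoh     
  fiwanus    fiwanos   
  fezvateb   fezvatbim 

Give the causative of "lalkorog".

fezvateb and latob both end in -b yet inflect differently (fezvatbim, lalatob), so the final letter is not what conditions the rule; the last vowel is.
"lalkorog" has last vowel 'o'. The stems whose last vowel is 'o' (latob → lalatob, rowok → rorowok) repeat the first consonant+vowel as a prefix.
The other patterns: stems whose last vowel is 'e' delete the last vowel and add -im; stems whose last vowel is 'u' change the last vowel to 'o'; stems whose last vowel is 'i' add the prefix so-.
So lalkorog → lalalkorog.

lalalkorog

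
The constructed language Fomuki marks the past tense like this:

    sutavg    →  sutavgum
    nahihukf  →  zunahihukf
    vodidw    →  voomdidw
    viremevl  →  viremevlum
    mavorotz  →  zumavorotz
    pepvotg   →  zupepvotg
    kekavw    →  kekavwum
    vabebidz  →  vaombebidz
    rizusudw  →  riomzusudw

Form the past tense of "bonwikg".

kekavw and rizusudw both end in -w yet inflect differently (kekavwum, riomzusudw), so the final letter is not what conditions the rule; the second-to-last letter is.
"bonwikg" has second-to-last letter 'k'. The one such stem in the data (nahihukf → zunahihukf) adds the prefix zu-, so the same rule applies.
So bonwikg → zubonwikg.

zubonwikg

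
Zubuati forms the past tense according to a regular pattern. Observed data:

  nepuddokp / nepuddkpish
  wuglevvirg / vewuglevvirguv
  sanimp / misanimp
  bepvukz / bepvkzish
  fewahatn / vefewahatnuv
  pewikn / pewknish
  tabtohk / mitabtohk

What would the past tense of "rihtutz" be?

verihtutzuv

"rihtutz" has second-to-last letter 't'. The one such stem in the data (fewahatn → vefewahatnuv) adds ve- … -uv around the stem, so the same rule applies.
The other patterns: stems whose second-to-last letter is 'k' delete the last vowel and add -ish; stems whose second-to-last letter is 'h' or 'm' add the prefix mi-.
So rihtutz → verihtutzuv.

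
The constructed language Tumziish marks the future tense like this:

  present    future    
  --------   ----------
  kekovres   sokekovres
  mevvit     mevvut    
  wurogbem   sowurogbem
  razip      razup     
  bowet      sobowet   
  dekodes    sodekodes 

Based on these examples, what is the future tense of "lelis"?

mevvit and bowet both end in -t yet inflect differently (mevvut, sobowet), so the final letter is not what conditions the rule; the last vowel is.
"lelis" has last vowel 'i'. The stems whose last vowel is 'i' (mevvit → mevvut, razip → razup) change the last vowel to 'u'.
The other pattern: stems whose last vowel is 'e' add the prefix so-.
So lelis → lelus.

lelus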